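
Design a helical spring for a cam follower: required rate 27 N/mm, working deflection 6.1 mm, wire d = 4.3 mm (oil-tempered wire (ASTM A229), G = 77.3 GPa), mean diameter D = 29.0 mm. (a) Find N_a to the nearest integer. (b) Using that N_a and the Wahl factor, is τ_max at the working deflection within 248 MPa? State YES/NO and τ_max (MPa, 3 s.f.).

N_a = Gd⁴/(8D³k) = (77.3×10³)(4.3⁴)/(8·29.0³·27) = 5.017 → N_a = 5
Actual rate k = Gd⁴/(8D³·5) = 27.089 N/mm
Working load F = kδ = 27.089·6.1 = 165.25 N
C = 29.0/4.3 = 6.7442; K_W = (4C−1)/(4C−4)+0.615/C = 1.2218
τ_max = K_W·8FD/(πd³) = 1.2218·153.48 = 187.52 MPa
τ_max ≤ 248 MPa → acceptable

(a) 5 coils; (b) YES, τ_max = 188 MPa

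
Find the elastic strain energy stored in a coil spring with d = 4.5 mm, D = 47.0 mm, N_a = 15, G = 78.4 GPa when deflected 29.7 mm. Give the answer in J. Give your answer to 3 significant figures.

1.14 J

k = Gd⁴/(8D³N_a) = (78.4×10³)(4.5⁴)/(8·47.0³·15) = 2.5804 N/mm
U = ½kδ² = 0.5 × 2.5804 × 29.7² = 1138.1 N·mm = 1.1381 J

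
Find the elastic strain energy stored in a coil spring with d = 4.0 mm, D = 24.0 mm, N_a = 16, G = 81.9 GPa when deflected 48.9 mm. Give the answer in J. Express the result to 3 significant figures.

k = Gd⁴/(8D³N_a) = (81.9×10³)(4.0⁴)/(8·24.0³·16) = 11.849 N/mm
U = ½kδ² = 0.5 × 11.849 × 48.9² = 14167 N·mm = 14.167 J

14.2 J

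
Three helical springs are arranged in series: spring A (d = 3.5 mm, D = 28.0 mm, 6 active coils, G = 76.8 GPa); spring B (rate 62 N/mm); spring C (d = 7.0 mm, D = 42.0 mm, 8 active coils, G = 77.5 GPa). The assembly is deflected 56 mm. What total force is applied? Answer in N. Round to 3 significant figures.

k_A = Gd⁴/(8D³N_a) = (76.8×10³)(3.5⁴)/(8·28.0³·6) = 10.938 N/mm
k_C = Gd⁴/(8D³N_a) = (77.5×10³)(7.0⁴)/(8·42.0³·8) = 39.243 N/mm
Series: 1/k_eq = 1/10.938 + 1/62 + 1/39.243 = 0.13304; k_eq = 7.5166 N/mm
F = k_eq·δ = 7.5166·56 = 420.93 N

421 N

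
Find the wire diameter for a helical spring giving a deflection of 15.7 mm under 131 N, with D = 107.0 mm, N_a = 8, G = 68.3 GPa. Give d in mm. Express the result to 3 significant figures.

9.89 mm

Required rate k = F/δ = 131/15.7 = 8.3439 N/mm
d = (8D³N_a·k / G)^(1/4) = (8·107.0³·8·8.3439 / (68.3×10³))^0.25
  = (9578.2)^0.25 = 9.8928 mm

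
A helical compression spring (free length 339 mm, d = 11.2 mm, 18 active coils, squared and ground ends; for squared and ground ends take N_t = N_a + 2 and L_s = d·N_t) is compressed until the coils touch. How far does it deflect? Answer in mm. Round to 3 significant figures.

115 mm

N_t = 20; L_s = 11.2·20 = 224 mm
δ_solid = L₀ − L_s = 339 − 224 = 115 mm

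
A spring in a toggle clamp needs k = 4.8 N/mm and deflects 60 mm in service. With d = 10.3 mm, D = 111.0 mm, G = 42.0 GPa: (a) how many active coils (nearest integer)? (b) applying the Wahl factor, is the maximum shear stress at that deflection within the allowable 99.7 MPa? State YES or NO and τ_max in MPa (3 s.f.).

N_a = Gd⁴/(8D³k) = (42.0×10³)(10.3⁴)/(8·111.0³·4.8) = 9.001 → N_a = 9
Actual rate k = Gd⁴/(8D³·9) = 4.8006 N/mm
Working load F = kδ = 4.8006·60 = 288.04 N
C = 111.0/10.3 = 10.7767; K_W = (4C−1)/(4C−4)+0.615/C = 1.1338
τ_max = K_W·8FD/(πd³) = 1.1338·74.507 = 84.475 MPa
τ_max ≤ 99.7 MPa → acceptable

(a) 9 coils; (b) YES, τ_max = 84.5 MPa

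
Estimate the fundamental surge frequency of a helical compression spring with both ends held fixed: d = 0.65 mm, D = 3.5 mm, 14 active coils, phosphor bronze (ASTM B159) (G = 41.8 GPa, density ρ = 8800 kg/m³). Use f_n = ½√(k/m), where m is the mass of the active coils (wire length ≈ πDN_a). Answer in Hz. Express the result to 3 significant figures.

k = Gd⁴/(8D³N_a) = (41.8×10³)(0.65⁴)/(8·3.5³·14) = 1.5538 N/mm = 1553.8 N/m
Wire length L = πDN_a = π·3.5·14 = 153.94 mm
m = ρ·(πd²/4)·L = 8800 × 0.33183×10⁻⁶ m² × 0.15394 m = 0.00044952 kg
f_n = ½√(k/m) = 0.5·√(1553.8/0.00044952) = 0.5·√(3.4567e+06) = 929.61 Hz

930 Hz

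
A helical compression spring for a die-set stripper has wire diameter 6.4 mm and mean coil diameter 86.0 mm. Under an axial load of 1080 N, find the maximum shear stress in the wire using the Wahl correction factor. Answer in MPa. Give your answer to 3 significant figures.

Spring index C = D/d = 86.0/6.4 = 13.4375
K_W = (4C−1)/(4C−4) + 0.615/C = 52.750/49.750 + 0.0458 = 1.1061
τ₀ = 8FD/(πd³) = 8·1080·86.0/(π·6.4³) = 743040/823.55 = 902.24 MPa
τ_max = K·τ₀ = 1.1061 × 902.24 = 997.94 MPa

998 MPa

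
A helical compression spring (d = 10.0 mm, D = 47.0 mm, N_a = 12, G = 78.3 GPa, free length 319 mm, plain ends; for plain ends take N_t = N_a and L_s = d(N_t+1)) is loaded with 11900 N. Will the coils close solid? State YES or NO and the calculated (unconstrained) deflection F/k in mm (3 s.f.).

k = Gd⁴/(8D³N_a) = (78.3×10³)(10.0⁴)/(8·47.0³·12) = 78.559 N/mm
N_t = 12; L_s = 10.0·13 = 130 mm; δ_solid = L₀ − L_s = 319 − 130 = 189 mm
δ = F/k = 11900/78.559 = 151.48 mm
δ < δ_solid → spring does not go solid

NO, δ = 151 mm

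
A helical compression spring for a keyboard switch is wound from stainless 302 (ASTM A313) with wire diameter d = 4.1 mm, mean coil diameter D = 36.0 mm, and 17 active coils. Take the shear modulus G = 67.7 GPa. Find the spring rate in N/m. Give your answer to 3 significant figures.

3010 N/m

k = Gd⁴/(8D³N_a) = (67.7×10³ × 4.1⁴) / (8 × 36.0³ × 17)
  = 1.91304e+07 / 6.34522e+06 = 3.0149 N/mm = 3014.9 N/m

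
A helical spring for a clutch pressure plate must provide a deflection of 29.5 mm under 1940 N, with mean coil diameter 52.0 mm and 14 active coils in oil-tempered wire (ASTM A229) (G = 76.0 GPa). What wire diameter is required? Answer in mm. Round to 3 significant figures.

10.8 mm

Required rate k = F/δ = 1940/29.5 = 65.763 N/mm
d = (8D³N_a·k / G)^(1/4) = (8·52.0³·14·65.763 / (76.0×10³))^0.25
  = (13627)^0.25 = 10.8043 mm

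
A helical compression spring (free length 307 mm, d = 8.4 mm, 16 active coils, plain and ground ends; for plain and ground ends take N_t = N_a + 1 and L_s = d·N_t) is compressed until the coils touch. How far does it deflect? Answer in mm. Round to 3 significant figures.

N_t = 17; L_s = 8.4·17 = 142.8 mm
δ_solid = L₀ − L_s = 307 − 142.8 = 164.2 mm

164 mm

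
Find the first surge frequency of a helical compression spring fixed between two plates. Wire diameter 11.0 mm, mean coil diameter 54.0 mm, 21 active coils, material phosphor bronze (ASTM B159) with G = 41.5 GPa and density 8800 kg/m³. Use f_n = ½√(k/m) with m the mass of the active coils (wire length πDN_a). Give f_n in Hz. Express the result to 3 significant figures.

43.9 Hz

k = Gd⁴/(8D³N_a) = (41.5×10³)(11.0⁴)/(8·54.0³·21) = 22.968 N/mm = 22968 N/m
Wire length L = πDN_a = π·54.0·21 = 3562.6 mm
m = ρ·(πd²/4)·L = 8800 × 95.033×10⁻⁶ m² × 3.5626 m = 2.9793 kg
f_n = ½√(k/m) = 0.5·√(22968/2.9793) = 0.5·√(7709.2) = 43.901 Hz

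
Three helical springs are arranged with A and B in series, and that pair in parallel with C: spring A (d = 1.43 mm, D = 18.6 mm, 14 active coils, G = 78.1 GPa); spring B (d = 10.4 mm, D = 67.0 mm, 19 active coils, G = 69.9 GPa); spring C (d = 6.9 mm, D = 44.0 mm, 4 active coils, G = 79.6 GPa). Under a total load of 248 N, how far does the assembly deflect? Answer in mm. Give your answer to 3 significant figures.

k_A = Gd⁴/(8D³N_a) = (78.1×10³)(1.43⁴)/(8·18.6³·14) = 0.45315 N/mm
k_B = Gd⁴/(8D³N_a) = (69.9×10³)(10.4⁴)/(8·67.0³·19) = 17.887 N/mm
k_C = Gd⁴/(8D³N_a) = (79.6×10³)(6.9⁴)/(8·44.0³·4) = 66.191 N/mm
Springs A,B series: k_AB = 1/(1/0.45315+1/17.887) = 0.44195 N/mm; parallel with C: k_eq = 0.44195+66.191 = 66.633 N/mm
δ = F/k_eq = 248/66.633 = 3.7219 mm

3.72 mm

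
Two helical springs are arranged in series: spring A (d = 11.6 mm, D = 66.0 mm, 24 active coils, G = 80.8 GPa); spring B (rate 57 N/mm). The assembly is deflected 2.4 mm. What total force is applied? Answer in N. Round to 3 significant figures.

43.4 N

k_A = Gd⁴/(8D³N_a) = (80.8×10³)(11.6⁴)/(8·66.0³·24) = 26.504 N/mm
Series: 1/k_eq = 1/26.504 + 1/57 = 0.055274; k_eq = 18.092 N/mm
F = k_eq·δ = 18.092·2.4 = 43.42 N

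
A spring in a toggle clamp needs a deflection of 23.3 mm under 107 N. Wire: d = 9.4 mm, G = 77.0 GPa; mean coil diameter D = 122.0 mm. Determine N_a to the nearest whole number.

9

Required rate k = F/δ = 107/23.3 = 4.5923 N/mm
N_a = Gd⁴/(8D³k) = (77.0×10³ × 9.4⁴)/(8 × 122.0³ × 4.5923)
    = 6.01177e+08 / 6.6711e+07 = 9.012 → 9 coils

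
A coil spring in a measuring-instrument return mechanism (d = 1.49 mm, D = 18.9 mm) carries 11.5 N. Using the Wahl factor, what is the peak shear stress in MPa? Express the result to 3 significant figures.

186 MPa

Spring index C = D/d = 18.9/1.49 = 12.6846
K_W = (4C−1)/(4C−4) + 0.615/C = 49.738/46.738 + 0.0485 = 1.1127
τ₀ = 8FD/(πd³) = 8·11.5·18.9/(π·1.49³) = 1738.8/10.392 = 167.32 MPa
τ_max = K·τ₀ = 1.1127 × 167.32 = 186.17 MPa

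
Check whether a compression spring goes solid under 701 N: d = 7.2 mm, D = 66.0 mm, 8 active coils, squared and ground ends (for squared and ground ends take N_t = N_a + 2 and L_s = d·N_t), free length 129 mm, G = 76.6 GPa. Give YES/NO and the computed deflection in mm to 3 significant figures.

YES, δ = 62.7 mm

k = Gd⁴/(8D³N_a) = (76.6×10³)(7.2⁴)/(8·66.0³·8) = 11.188 N/mm
N_t = 10; L_s = 7.2·10 = 72 mm; δ_solid = L₀ − L_s = 129 − 72 = 57 mm
δ = F/k = 701/11.188 = 62.657 mm
δ ≥ δ_solid → spring goes solid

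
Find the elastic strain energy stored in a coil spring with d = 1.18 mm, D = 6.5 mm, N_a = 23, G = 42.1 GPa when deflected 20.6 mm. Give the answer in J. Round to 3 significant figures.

k = Gd⁴/(8D³N_a) = (42.1×10³)(1.18⁴)/(8·6.5³·23) = 1.6153 N/mm
U = ½kδ² = 0.5 × 1.6153 × 20.6² = 342.73 N·mm = 0.34273 J

0.343 J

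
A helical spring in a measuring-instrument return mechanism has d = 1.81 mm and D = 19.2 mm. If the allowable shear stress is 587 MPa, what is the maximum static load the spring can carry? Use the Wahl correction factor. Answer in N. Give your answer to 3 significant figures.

62.7 N

C = D/d = 19.2/1.81 = 10.6077
K_W = (4C−1)/(4C−4) + 0.615/C = 41.431/38.431 + 0.0580 = 1.1360
τ_max = K·8FD/(πd³) → F_max = τ_allow·πd³/(8DK)
F_max = 587·π·1.81³/(8·19.2·1.1360) = 10935/174.5 = 62.667 N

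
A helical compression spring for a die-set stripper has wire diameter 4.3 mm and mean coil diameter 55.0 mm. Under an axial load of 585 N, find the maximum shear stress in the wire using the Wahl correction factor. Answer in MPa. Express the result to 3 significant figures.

1150 MPa

Spring index C = D/d = 55.0/4.3 = 12.7907
K_W = (4C−1)/(4C−4) + 0.615/C = 50.163/47.163 + 0.0481 = 1.1117
τ₀ = 8FD/(πd³) = 8·585·55.0/(π·4.3³) = 257400/249.78 = 1030.5 MPa
τ_max = K·τ₀ = 1.1117 × 1030.5 = 1145.6 MPa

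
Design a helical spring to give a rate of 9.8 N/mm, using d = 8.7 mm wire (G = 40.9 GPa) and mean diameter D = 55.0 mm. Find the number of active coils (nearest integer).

N_a = Gd⁴/(8D³k) = (40.9×10³ × 8.7⁴)/(8 × 55.0³ × 9.8)
    = 2.34315e+08 / 1.30438e+07 = 17.96 → 18 coils

18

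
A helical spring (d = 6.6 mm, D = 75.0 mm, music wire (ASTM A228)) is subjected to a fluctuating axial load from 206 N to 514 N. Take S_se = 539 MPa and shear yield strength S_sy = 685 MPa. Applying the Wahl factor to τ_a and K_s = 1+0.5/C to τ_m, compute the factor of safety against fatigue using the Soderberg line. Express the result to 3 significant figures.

C = D/d = 75.0/6.6 = 11.3636; K_W = (4C−1)/(4C−4)+0.615/C = 1.1265; K_s = 1+0.5/C = 1.0440
F_a = (F_max−F_min)/2 = 154 N; F_m = (F_max+F_min)/2 = 360 N
τ_a = K_W·8F_aD/(πd³) = 1.1265 × 102.3 = 115.24 MPa
τ_m = K_s·8F_mD/(πd³) = 1.0440 × 239.15 = 249.67 MPa
Soderberg: 1/n_f = τ_a/S_se + τ_m/S_sy = 115.24/539 + 249.67/685 = 0.21381 + 0.36449 = 0.5783
n_f = 1/0.5783 = 1.729

1.73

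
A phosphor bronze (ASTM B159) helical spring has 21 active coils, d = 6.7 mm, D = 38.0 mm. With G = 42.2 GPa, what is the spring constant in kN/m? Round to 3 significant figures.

9.22 kN/m

k = Gd⁴/(8D³N_a) = (42.2×10³ × 6.7⁴) / (8 × 38.0³ × 21)
  = 8.50377e+07 / 9.2185e+06 = 9.2247 N/mm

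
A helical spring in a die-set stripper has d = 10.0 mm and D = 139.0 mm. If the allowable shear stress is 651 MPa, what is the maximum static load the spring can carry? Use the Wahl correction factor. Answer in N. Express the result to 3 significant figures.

1670 N

C = D/d = 139.0/10.0 = 13.9000
K_W = (4C−1)/(4C−4) + 0.615/C = 54.600/51.600 + 0.0442 = 1.1024
τ_max = K·8FD/(πd³) → F_max = τ_allow·πd³/(8DK)
F_max = 651·π·10.0³/(8·139.0·1.1024) = 2.0452e+06/1225.9 = 1668.4 N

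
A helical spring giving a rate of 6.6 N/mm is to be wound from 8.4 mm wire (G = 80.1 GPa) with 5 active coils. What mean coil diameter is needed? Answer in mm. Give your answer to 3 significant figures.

115 mm

D = (Gd⁴/(8N_a·k))^(1/3) = (80.1×10³·8.4⁴/(8·5·6.6))^(1/3)
  = (1.51059e+06)^(1/3) = 114.7401 mm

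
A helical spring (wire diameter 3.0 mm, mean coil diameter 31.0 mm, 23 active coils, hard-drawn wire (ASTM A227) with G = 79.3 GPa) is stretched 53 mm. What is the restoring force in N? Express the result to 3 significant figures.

62.1 N

k = Gd⁴/(8D³N_a) = (79.3×10³)(3.0⁴)/(8·31.0³·23) = 1.1718 N/mm
F = k·δ = 1.1718 × 53 = 62.106 N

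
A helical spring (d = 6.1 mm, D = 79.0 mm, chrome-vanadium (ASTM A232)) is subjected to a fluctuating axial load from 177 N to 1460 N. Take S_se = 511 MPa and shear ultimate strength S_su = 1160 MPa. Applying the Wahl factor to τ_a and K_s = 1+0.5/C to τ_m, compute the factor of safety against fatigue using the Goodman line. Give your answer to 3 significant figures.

0.531

C = D/d = 79.0/6.1 = 12.9508; K_W = (4C−1)/(4C−4)+0.615/C = 1.1102; K_s = 1+0.5/C = 1.0386
F_a = (F_max−F_min)/2 = 641.5 N; F_m = (F_max+F_min)/2 = 818.5 N
τ_a = K_W·8F_aD/(πd³) = 1.1102 × 568.56 = 631.24 MPa
τ_m = K_s·8F_mD/(πd³) = 1.0386 × 725.43 = 753.44 MPa
Goodman: 1/n_f = τ_a/S_se + τ_m/S_su = 631.24/511 + 753.44/1160 = 1.23530 + 0.64952 = 1.8848
n_f = 1/1.8848 = 0.5306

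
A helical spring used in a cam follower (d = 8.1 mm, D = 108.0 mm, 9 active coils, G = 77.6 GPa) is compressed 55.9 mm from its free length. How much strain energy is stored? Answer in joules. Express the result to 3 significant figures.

k = Gd⁴/(8D³N_a) = (77.6×10³)(8.1⁴)/(8·108.0³·9) = 3.683 N/mm
U = ½kδ² = 0.5 × 3.683 × 55.9² = 5754.3 N·mm = 5.7543 J

5.75 J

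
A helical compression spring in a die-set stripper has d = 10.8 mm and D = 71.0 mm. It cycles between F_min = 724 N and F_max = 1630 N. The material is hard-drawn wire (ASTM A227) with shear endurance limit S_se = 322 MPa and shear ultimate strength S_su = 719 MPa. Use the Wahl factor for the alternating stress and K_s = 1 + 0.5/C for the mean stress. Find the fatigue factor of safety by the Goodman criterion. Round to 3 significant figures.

C = D/d = 71.0/10.8 = 6.5741; K_W = (4C−1)/(4C−4)+0.615/C = 1.2281; K_s = 1+0.5/C = 1.0761
F_a = (F_max−F_min)/2 = 453 N; F_m = (F_max+F_min)/2 = 1177 N
τ_a = K_W·8F_aD/(πd³) = 1.2281 × 65.017 = 79.847 MPa
τ_m = K_s·8F_mD/(πd³) = 1.0761 × 168.93 = 181.78 MPa
Goodman: 1/n_f = τ_a/S_se + τ_m/S_su = 79.847/322 + 181.78/719 = 0.24797 + 0.25282 = 0.50079
n_f = 1/0.50079 = 1.997

2.00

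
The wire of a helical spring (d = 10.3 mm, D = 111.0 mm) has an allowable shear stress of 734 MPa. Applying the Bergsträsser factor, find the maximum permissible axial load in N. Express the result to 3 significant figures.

2520 N

C = D/d = 111.0/10.3 = 10.7767
K_B = (4C+2)/(4C−3) = 45.107/40.107 = 1.1247
τ_max = K·8FD/(πd³) → F_max = τ_allow·πd³/(8DK)
F_max = 734·π·10.3³/(8·111.0·1.1247) = 2.5198e+06/998.7 = 2523 N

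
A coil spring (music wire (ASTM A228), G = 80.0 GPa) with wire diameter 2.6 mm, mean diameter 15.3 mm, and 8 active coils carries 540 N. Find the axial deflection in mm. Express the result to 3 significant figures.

33.9 mm

k = Gd⁴/(8D³N_a) = (80.0×10³)(2.6⁴)/(8·15.3³·8) = 15.949 N/mm
δ = F/k = 540 / 15.949 = 33.858 mm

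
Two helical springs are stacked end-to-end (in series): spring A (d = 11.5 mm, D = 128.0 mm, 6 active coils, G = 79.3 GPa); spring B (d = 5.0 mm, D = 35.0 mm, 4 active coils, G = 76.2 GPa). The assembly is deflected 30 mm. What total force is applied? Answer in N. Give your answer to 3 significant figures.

296 N

k_A = Gd⁴/(8D³N_a) = (79.3×10³)(11.5⁴)/(8·128.0³·6) = 13.778 N/mm
k_B = Gd⁴/(8D³N_a) = (76.2×10³)(5.0⁴)/(8·35.0³·4) = 34.712 N/mm
Series: 1/k_eq = 1/13.778 + 1/34.712 = 0.10139; k_eq = 9.8632 N/mm
F = k_eq·δ = 9.8632·30 = 295.9 N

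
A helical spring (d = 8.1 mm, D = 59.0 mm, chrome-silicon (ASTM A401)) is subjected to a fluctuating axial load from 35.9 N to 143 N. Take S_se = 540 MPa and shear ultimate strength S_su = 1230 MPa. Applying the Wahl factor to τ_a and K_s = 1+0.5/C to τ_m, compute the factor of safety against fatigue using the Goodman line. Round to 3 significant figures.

C = D/d = 59.0/8.1 = 7.2840; K_W = (4C−1)/(4C−4)+0.615/C = 1.2038; K_s = 1+0.5/C = 1.0686
F_a = (F_max−F_min)/2 = 53.55 N; F_m = (F_max+F_min)/2 = 89.45 N
τ_a = K_W·8F_aD/(πd³) = 1.2038 × 15.139 = 18.224 MPa
τ_m = K_s·8F_mD/(πd³) = 1.0686 × 25.288 = 27.024 MPa
Goodman: 1/n_f = τ_a/S_se + τ_m/S_su = 18.224/540 + 27.024/1230 = 0.03375 + 0.02197 = 0.055719
n_f = 1/0.055719 = 17.95

17.9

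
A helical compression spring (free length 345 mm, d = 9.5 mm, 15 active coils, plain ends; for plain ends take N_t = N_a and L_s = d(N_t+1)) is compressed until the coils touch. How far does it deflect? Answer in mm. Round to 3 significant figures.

193 mm

N_t = 15; L_s = 9.5·16 = 152 mm
δ_solid = L₀ − L_s = 345 − 152 = 193 mm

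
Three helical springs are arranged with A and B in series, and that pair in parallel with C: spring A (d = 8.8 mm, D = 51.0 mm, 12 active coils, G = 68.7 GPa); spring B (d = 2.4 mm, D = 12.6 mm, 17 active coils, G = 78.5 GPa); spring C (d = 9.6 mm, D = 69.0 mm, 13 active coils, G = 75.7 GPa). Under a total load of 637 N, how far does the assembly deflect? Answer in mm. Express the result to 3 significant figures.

k_A = Gd⁴/(8D³N_a) = (68.7×10³)(8.8⁴)/(8·51.0³·12) = 32.352 N/mm
k_B = Gd⁴/(8D³N_a) = (78.5×10³)(2.4⁴)/(8·12.6³·17) = 9.5734 N/mm
k_C = Gd⁴/(8D³N_a) = (75.7×10³)(9.6⁴)/(8·69.0³·13) = 18.819 N/mm
Springs A,B series: k_AB = 1/(1/32.352+1/9.5734) = 7.3874 N/mm; parallel with C: k_eq = 7.3874+18.819 = 26.207 N/mm
δ = F/k_eq = 637/26.207 = 24.307 mm

24.3 mm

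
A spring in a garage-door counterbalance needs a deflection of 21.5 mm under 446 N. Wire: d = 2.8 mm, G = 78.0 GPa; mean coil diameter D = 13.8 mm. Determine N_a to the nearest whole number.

Required rate k = F/δ = 446/21.5 = 20.744 N/mm
N_a = Gd⁴/(8D³k) = (78.0×10³ × 2.8⁴)/(8 × 13.8³ × 20.744)
    = 4.79432e+06 / 436138 = 10.99 → 11 coils

11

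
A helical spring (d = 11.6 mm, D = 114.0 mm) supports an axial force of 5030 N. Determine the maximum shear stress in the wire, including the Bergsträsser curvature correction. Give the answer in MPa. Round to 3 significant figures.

1060 MPa

Spring index C = D/d = 114.0/11.6 = 9.8276
K_B = (4C+2)/(4C−3) = 41.310/36.310 = 1.1377
τ₀ = 8FD/(πd³) = 8·5030·114.0/(π·11.6³) = 4.58736e+06/4903.7 = 935.49 MPa
τ_max = K·τ₀ = 1.1377 × 935.49 = 1064.3 MPa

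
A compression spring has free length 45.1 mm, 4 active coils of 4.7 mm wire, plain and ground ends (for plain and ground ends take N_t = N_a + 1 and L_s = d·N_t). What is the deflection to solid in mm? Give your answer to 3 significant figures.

21.6 mm

N_t = 5; L_s = 4.7·5 = 23.5 mm
δ_solid = L₀ − L_s = 45.1 − 23.5 = 21.6 mm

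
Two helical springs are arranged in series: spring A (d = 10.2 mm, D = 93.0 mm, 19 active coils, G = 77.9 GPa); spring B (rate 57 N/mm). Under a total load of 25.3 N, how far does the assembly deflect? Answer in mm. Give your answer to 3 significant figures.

k_A = Gd⁴/(8D³N_a) = (77.9×10³)(10.2⁴)/(8·93.0³·19) = 6.8968 N/mm
Series: 1/k_eq = 1/6.8968 + 1/57 = 0.16254; k_eq = 6.1524 N/mm
δ = F/k_eq = 25.3/6.1524 = 4.1122 mm

4.11 mm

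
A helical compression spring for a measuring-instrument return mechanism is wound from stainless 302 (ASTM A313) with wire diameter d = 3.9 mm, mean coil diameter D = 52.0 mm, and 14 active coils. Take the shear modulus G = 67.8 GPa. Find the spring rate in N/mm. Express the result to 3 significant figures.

k = Gd⁴/(8D³N_a) = (67.8×10³ × 3.9⁴) / (8 × 52.0³ × 14)
  = 1.56851e+07 / 1.57481e+07 = 0.996 N/mm

0.996 N/mm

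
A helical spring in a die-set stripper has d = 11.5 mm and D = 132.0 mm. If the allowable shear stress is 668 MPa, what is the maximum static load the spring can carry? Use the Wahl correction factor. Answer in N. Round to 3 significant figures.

2690 N

C = D/d = 132.0/11.5 = 11.4783
K_W = (4C−1)/(4C−4) + 0.615/C = 44.913/41.913 + 0.0536 = 1.1252
τ_max = K·8FD/(πd³) → F_max = τ_allow·πd³/(8DK)
F_max = 668·π·11.5³/(8·132.0·1.1252) = 3.1917e+06/1188.2 = 2686.2 N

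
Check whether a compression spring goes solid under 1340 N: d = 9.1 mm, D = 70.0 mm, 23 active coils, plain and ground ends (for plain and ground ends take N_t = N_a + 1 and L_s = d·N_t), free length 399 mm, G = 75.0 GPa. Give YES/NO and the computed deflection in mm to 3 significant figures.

NO, δ = 164 mm

k = Gd⁴/(8D³N_a) = (75.0×10³)(9.1⁴)/(8·70.0³·23) = 8.1492 N/mm
N_t = 24; L_s = 9.1·24 = 218.4 mm; δ_solid = L₀ − L_s = 399 − 218.4 = 180.6 mm
δ = F/k = 1340/8.1492 = 164.43 mm
δ < δ_solid → spring does not go solid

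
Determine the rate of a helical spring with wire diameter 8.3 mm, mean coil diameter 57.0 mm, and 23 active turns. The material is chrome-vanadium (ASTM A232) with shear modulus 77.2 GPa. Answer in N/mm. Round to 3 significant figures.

k = Gd⁴/(8D³N_a) = (77.2×10³ × 8.3⁴) / (8 × 57.0³ × 23)
  = 3.66378e+08 / 3.40755e+07 = 10.752 N/mm

10.8 N/mm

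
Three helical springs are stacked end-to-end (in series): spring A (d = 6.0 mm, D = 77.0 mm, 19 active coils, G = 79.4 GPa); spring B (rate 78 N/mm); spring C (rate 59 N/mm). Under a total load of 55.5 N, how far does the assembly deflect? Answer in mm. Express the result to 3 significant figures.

39.1 mm

k_A = Gd⁴/(8D³N_a) = (79.4×10³)(6.0⁴)/(8·77.0³·19) = 1.4829 N/mm
Series: 1/k_eq = 1/1.4829 + 1/78 + 1/59 = 0.70413; k_eq = 1.4202 N/mm
δ = F/k_eq = 55.5/1.4202 = 39.079 mm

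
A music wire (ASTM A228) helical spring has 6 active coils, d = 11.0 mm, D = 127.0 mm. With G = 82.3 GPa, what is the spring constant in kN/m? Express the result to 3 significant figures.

k = Gd⁴/(8D³N_a) = (82.3×10³ × 11.0⁴) / (8 × 127.0³ × 6)
  = 1.20495e+09 / 9.83224e+07 = 12.255 N/mm

12.3 kN/m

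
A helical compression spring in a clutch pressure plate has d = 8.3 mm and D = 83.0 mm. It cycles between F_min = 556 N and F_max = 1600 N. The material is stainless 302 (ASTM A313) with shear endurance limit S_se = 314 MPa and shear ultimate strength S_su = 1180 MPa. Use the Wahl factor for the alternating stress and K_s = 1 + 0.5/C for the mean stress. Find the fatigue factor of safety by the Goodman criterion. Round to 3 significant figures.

0.945

C = D/d = 83.0/8.3 = 10.0000; K_W = (4C−1)/(4C−4)+0.615/C = 1.1448; K_s = 1+0.5/C = 1.0500
F_a = (F_max−F_min)/2 = 522 N; F_m = (F_max+F_min)/2 = 1078 N
τ_a = K_W·8F_aD/(πd³) = 1.1448 × 192.95 = 220.9 MPa
τ_m = K_s·8F_mD/(πd³) = 1.0500 × 398.48 = 418.4 MPa
Goodman: 1/n_f = τ_a/S_se + τ_m/S_su = 220.9/314 + 418.4/1180 = 0.70350 + 0.35458 = 1.0581
n_f = 1/1.0581 = 0.9451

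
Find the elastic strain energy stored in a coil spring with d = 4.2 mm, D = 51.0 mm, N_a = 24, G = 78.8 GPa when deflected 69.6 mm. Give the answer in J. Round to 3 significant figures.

k = Gd⁴/(8D³N_a) = (78.8×10³)(4.2⁴)/(8·51.0³·24) = 0.96275 N/mm
U = ½kδ² = 0.5 × 0.96275 × 69.6² = 2331.8 N·mm = 2.3318 J

2.33 J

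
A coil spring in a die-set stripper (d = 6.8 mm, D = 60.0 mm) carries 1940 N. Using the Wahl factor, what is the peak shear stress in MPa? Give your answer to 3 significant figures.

1100 MPa

Spring index C = D/d = 60.0/6.8 = 8.8235
K_W = (4C−1)/(4C−4) + 0.615/C = 34.294/31.294 + 0.0697 = 1.1656
τ₀ = 8FD/(πd³) = 8·1940·60.0/(π·6.8³) = 931200/987.82 = 942.68 MPa
τ_max = K·τ₀ = 1.1656 × 942.68 = 1098.8 MPa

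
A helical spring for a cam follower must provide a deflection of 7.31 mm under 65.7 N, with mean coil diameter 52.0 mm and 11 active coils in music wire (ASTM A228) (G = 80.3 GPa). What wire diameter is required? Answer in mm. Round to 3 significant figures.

Required rate k = F/δ = 65.7/7.31 = 8.9877 N/mm
d = (8D³N_a·k / G)^(1/4) = (8·52.0³·11·8.9877 / (80.3×10³))^0.25
  = (1384.9)^0.25 = 6.1004 mm

6.10 mm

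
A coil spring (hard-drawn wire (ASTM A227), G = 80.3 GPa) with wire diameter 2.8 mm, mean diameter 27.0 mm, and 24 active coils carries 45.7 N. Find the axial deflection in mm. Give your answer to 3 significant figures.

35.0 mm

k = Gd⁴/(8D³N_a) = (80.3×10³)(2.8⁴)/(8·27.0³·24) = 1.306 N/mm
δ = F/k = 45.7 / 1.306 = 34.991 mm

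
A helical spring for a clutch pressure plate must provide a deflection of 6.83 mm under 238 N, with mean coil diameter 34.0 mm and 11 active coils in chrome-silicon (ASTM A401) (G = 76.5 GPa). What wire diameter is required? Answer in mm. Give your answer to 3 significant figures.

6.30 mm

Required rate k = F/δ = 238/6.83 = 34.846 N/mm
d = (8D³N_a·k / G)^(1/4) = (8·34.0³·11·34.846 / (76.5×10³))^0.25
  = (1575.5)^0.25 = 6.3002 mm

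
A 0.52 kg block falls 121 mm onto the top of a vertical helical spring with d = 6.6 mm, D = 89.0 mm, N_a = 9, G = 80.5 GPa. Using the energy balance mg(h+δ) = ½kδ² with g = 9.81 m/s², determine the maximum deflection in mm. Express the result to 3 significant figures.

k = Gd⁴/(8D³N_a) = (80.5×10³)(6.6⁴)/(8·89.0³·9) = 3.0093 N/mm
W = mg = 0.52 × 9.81 = 5.1012 N
½kδ² − Wδ − Wh = 0 → δ = (W + √(W² + 2kWh))/k
δ = (5.1012 + √(26.022 + 3714.98))/3.0093 = (5.1012 + 61.164)/3.0093 = 22.02 mm

22.0 mm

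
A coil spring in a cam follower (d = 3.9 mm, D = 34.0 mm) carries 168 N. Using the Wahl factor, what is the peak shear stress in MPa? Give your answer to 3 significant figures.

Spring index C = D/d = 34.0/3.9 = 8.7179
K_W = (4C−1)/(4C−4) + 0.615/C = 33.872/30.872 + 0.0705 = 1.1677
τ₀ = 8FD/(πd³) = 8·168·34.0/(π·3.9³) = 45696/186.36 = 245.21 MPa
τ_max = K·τ₀ = 1.1677 × 245.21 = 286.33 MPa

286 MPa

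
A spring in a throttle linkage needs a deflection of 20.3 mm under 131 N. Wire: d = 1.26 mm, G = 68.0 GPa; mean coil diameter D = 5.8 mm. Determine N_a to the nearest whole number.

Required rate k = F/δ = 131/20.3 = 6.4532 N/mm
N_a = Gd⁴/(8D³k) = (68.0×10³ × 1.26⁴)/(8 × 5.8³ × 6.4532)
    = 171392 / 10072.8 = 17.02 → 17 coils

17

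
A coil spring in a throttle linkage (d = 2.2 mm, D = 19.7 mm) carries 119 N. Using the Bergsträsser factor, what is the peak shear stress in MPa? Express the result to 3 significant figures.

Spring index C = D/d = 19.7/2.2 = 8.9545
K_B = (4C+2)/(4C−3) = 37.818/32.818 = 1.1524
τ₀ = 8FD/(πd³) = 8·119·19.7/(π·2.2³) = 18754.4/33.452 = 560.64 MPa
τ_max = K·τ₀ = 1.1524 × 560.64 = 646.06 MPa

646 MPa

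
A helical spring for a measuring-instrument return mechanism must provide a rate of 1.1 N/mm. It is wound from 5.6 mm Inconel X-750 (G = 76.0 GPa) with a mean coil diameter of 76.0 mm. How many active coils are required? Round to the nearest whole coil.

N_a = Gd⁴/(8D³k) = (76.0×10³ × 5.6⁴)/(8 × 76.0³ × 1.1)
    = 7.47422e+07 / 3.86299e+06 = 19.35 → 19 coils

19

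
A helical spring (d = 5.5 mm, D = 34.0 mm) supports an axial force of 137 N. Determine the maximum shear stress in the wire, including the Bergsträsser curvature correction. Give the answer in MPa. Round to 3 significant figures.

Spring index C = D/d = 34.0/5.5 = 6.1818
K_B = (4C+2)/(4C−3) = 26.727/21.727 = 1.2301
τ₀ = 8FD/(πd³) = 8·137·34.0/(π·5.5³) = 37264/522.68 = 71.294 MPa
τ_max = K·τ₀ = 1.2301 × 71.294 = 87.7 MPa

87.7 MPa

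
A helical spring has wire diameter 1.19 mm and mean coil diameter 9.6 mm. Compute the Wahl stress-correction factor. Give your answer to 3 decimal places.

1.182

C = D/d = 9.6/1.19 = 8.0672
K_W = (4C−1)/(4C−4) + 0.615/C = 31.269/28.269 + 0.0762 = 1.1824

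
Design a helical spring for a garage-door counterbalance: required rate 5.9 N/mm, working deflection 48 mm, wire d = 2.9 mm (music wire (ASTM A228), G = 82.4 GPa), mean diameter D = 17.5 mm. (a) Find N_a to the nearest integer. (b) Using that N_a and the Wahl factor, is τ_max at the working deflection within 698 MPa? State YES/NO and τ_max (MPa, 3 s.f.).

N_a = Gd⁴/(8D³k) = (82.4×10³)(2.9⁴)/(8·17.5³·5.9) = 23.04 → N_a = 23
Actual rate k = Gd⁴/(8D³·23) = 5.91 N/mm
Working load F = kδ = 5.91·48 = 283.68 N
C = 17.5/2.9 = 6.0345; K_W = (4C−1)/(4C−4)+0.615/C = 1.2509
τ_max = K_W·8FD/(πd³) = 1.2509·518.34 = 648.38 MPa
τ_max ≤ 698 MPa → acceptable

(a) 23 coils; (b) YES, τ_max = 648 MPa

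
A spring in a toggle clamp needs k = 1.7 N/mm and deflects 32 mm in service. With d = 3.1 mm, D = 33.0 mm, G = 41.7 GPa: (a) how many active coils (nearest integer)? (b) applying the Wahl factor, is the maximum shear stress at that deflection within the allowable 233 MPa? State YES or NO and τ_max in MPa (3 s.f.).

(a) 8 coils; (b) YES, τ_max = 172 MPa

N_a = Gd⁴/(8D³k) = (41.7×10³)(3.1⁴)/(8·33.0³·1.7) = 7.88 → N_a = 8
Actual rate k = Gd⁴/(8D³·8) = 1.6744 N/mm
Working load F = kδ = 1.6744·32 = 53.581 N
C = 33.0/3.1 = 10.6452; K_W = (4C−1)/(4C−4)+0.615/C = 1.1355
τ_max = K_W·8FD/(πd³) = 1.1355·151.14 = 171.62 MPa
τ_max ≤ 233 MPa → acceptable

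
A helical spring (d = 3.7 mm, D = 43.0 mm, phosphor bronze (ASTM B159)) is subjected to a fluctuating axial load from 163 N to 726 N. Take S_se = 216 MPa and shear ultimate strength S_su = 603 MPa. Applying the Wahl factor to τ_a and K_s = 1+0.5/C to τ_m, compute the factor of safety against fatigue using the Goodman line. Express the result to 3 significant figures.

0.207

C = D/d = 43.0/3.7 = 11.6216; K_W = (4C−1)/(4C−4)+0.615/C = 1.1235; K_s = 1+0.5/C = 1.0430
F_a = (F_max−F_min)/2 = 281.5 N; F_m = (F_max+F_min)/2 = 444.5 N
τ_a = K_W·8F_aD/(πd³) = 1.1235 × 608.53 = 683.7 MPa
τ_m = K_s·8F_mD/(πd³) = 1.0430 × 960.89 = 1002.2 MPa
Goodman: 1/n_f = τ_a/S_se + τ_m/S_su = 683.7/216 + 1002.2/603 = 3.16528 + 1.66208 = 4.8274
n_f = 1/4.8274 = 0.2072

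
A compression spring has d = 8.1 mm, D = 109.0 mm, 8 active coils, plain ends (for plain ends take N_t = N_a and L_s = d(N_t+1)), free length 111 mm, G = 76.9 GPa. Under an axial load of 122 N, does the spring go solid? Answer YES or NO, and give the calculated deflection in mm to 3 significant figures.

k = Gd⁴/(8D³N_a) = (76.9×10³)(8.1⁴)/(8·109.0³·8) = 3.994 N/mm
N_t = 8; L_s = 8.1·9 = 72.9 mm; δ_solid = L₀ − L_s = 111 − 72.9 = 38.1 mm
δ = F/k = 122/3.994 = 30.546 mm
δ < δ_solid → spring does not go solid

NO, δ = 30.5 mm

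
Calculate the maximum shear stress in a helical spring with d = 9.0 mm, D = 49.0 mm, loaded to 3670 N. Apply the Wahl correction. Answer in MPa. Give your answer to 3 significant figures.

805 MPa

Spring index C = D/d = 49.0/9.0 = 5.4444
K_W = (4C−1)/(4C−4) + 0.615/C = 20.778/17.778 + 0.1130 = 1.2817
τ₀ = 8FD/(πd³) = 8·3670·49.0/(π·9.0³) = 1.43864e+06/2290.2 = 628.17 MPa
τ_max = K·τ₀ = 1.2817 × 628.17 = 805.13 MPa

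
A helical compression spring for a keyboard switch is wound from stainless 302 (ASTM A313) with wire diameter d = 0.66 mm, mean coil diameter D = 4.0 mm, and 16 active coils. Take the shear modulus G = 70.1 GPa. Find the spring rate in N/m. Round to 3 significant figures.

1620 N/m

k = Gd⁴/(8D³N_a) = (70.1×10³ × 0.66⁴) / (8 × 4.0³ × 16)
  = 13301.3 / 8192 = 1.6237 N/mm = 1623.7 N/m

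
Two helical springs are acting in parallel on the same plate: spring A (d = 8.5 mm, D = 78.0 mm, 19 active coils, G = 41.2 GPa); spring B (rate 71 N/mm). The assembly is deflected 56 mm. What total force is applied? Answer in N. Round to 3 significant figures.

k_A = Gd⁴/(8D³N_a) = (41.2×10³)(8.5⁴)/(8·78.0³·19) = 2.9816 N/mm
Parallel: k_eq = 2.9816 + 71 = 73.982 N/mm
F = k_eq·δ = 73.982·56 = 4143 N

4140 N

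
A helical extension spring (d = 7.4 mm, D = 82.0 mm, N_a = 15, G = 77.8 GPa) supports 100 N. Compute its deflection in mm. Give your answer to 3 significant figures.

k = Gd⁴/(8D³N_a) = (77.8×10³)(7.4⁴)/(8·82.0³·15) = 3.526 N/mm
δ = F/k = 100 / 3.526 = 28.361 mm

28.4 mm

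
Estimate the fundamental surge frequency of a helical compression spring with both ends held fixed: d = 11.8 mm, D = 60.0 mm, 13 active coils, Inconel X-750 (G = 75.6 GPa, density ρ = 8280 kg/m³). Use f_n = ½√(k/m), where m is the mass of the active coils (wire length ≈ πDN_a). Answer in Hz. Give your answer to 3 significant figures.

85.7 Hz

k = Gd⁴/(8D³N_a) = (75.6×10³)(11.8⁴)/(8·60.0³·13) = 65.247 N/mm = 65247 N/m
Wire length L = πDN_a = π·60.0·13 = 2450.4 mm
m = ρ·(πd²/4)·L = 8280 × 109.36×10⁻⁶ m² × 2.4504 m = 2.2189 kg
f_n = ½√(k/m) = 0.5·√(65247/2.2189) = 0.5·√(29406) = 85.741 Hz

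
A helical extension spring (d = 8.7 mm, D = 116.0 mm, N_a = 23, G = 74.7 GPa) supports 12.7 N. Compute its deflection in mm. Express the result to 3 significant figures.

8.52 mm

k = Gd⁴/(8D³N_a) = (74.7×10³)(8.7⁴)/(8·116.0³·23) = 1.4901 N/mm
δ = F/k = 12.7 / 1.4901 = 8.5231 mm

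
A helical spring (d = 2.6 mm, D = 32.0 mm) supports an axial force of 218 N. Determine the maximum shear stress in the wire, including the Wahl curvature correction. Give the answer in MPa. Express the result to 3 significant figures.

Spring index C = D/d = 32.0/2.6 = 12.3077
K_W = (4C−1)/(4C−4) + 0.615/C = 48.231/45.231 + 0.0500 = 1.1163
τ₀ = 8FD/(πd³) = 8·218·32.0/(π·2.6³) = 55808/55.217 = 1010.7 MPa
τ_max = K·τ₀ = 1.1163 × 1010.7 = 1128.3 MPa

1130 MPa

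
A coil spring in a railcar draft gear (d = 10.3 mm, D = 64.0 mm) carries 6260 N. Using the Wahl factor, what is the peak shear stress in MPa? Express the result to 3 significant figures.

Spring index C = D/d = 64.0/10.3 = 6.2136
K_W = (4C−1)/(4C−4) + 0.615/C = 23.854/20.854 + 0.0990 = 1.2428
τ₀ = 8FD/(πd³) = 8·6260·64.0/(π·10.3³) = 3.20512e+06/3432.9 = 933.65 MPa
τ_max = K·τ₀ = 1.2428 × 933.65 = 1160.4 MPa

1160 MPa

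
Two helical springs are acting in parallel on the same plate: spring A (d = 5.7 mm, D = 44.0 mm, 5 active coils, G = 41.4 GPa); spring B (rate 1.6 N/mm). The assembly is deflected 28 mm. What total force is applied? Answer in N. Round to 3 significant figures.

k_A = Gd⁴/(8D³N_a) = (41.4×10³)(5.7⁴)/(8·44.0³·5) = 12.826 N/mm
Parallel: k_eq = 12.826 + 1.6 = 14.426 N/mm
F = k_eq·δ = 14.426·28 = 403.92 N

404 N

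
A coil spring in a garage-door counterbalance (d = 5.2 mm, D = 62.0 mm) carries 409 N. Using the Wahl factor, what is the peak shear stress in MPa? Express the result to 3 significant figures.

514 MPa

Spring index C = D/d = 62.0/5.2 = 11.9231
K_W = (4C−1)/(4C−4) + 0.615/C = 46.692/43.692 + 0.0516 = 1.1202
τ₀ = 8FD/(πd³) = 8·409·62.0/(π·5.2³) = 202864/441.73 = 459.25 MPa
τ_max = K·τ₀ = 1.1202 × 459.25 = 514.47 MPa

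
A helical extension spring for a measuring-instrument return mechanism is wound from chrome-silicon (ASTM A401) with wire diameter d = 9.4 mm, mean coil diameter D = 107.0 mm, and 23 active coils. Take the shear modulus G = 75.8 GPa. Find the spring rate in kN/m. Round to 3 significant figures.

k = Gd⁴/(8D³N_a) = (75.8×10³ × 9.4⁴) / (8 × 107.0³ × 23)
  = 5.91808e+08 / 2.25408e+08 = 2.6255 N/mm

2.63 kN/m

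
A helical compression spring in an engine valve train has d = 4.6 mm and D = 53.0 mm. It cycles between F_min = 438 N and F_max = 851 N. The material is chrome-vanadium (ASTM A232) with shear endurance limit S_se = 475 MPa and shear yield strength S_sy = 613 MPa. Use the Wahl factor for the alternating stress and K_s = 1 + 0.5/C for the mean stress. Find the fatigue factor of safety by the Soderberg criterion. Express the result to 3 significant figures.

0.455

C = D/d = 53.0/4.6 = 11.5217; K_W = (4C−1)/(4C−4)+0.615/C = 1.1247; K_s = 1+0.5/C = 1.0434
F_a = (F_max−F_min)/2 = 206.5 N; F_m = (F_max+F_min)/2 = 644.5 N
τ_a = K_W·8F_aD/(πd³) = 1.1247 × 286.33 = 322.02 MPa
τ_m = K_s·8F_mD/(πd³) = 1.0434 × 893.65 = 932.43 MPa
Soderberg: 1/n_f = τ_a/S_se + τ_m/S_sy = 322.02/475 + 932.43/613 = 0.67794 + 1.52109 = 2.199
n_f = 1/2.199 = 0.4547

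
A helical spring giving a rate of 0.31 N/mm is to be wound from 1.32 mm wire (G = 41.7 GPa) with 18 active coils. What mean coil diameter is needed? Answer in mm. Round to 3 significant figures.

D = (Gd⁴/(8N_a·k))^(1/3) = (41.7×10³·1.32⁴/(8·18·0.31))^(1/3)
  = (2836.01)^(1/3) = 14.1548 mm

14.2 mm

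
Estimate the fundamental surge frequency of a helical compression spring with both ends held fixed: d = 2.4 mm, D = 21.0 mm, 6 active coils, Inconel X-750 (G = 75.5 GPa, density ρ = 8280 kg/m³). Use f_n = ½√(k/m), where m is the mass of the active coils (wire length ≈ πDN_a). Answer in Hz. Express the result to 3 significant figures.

308 Hz

k = Gd⁴/(8D³N_a) = (75.5×10³)(2.4⁴)/(8·21.0³·6) = 5.635 N/mm = 5635 N/m
Wire length L = πDN_a = π·21.0·6 = 395.84 mm
m = ρ·(πd²/4)·L = 8280 × 4.5239×10⁻⁶ m² × 0.39584 m = 0.014827 kg
f_n = ½√(k/m) = 0.5·√(5635/0.014827) = 0.5·√(3.8004e+05) = 308.24 Hz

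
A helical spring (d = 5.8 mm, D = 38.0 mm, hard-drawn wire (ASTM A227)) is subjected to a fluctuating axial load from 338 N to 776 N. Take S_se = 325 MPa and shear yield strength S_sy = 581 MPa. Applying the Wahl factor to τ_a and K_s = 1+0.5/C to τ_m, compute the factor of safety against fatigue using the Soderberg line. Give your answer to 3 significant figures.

C = D/d = 38.0/5.8 = 6.5517; K_W = (4C−1)/(4C−4)+0.615/C = 1.2290; K_s = 1+0.5/C = 1.0763
F_a = (F_max−F_min)/2 = 219 N; F_m = (F_max+F_min)/2 = 557 N
τ_a = K_W·8F_aD/(πd³) = 1.2290 × 108.61 = 133.48 MPa
τ_m = K_s·8F_mD/(πd³) = 1.0763 × 276.25 = 297.33 MPa
Soderberg: 1/n_f = τ_a/S_se + τ_m/S_sy = 133.48/325 + 297.33/581 = 0.41071 + 0.51175 = 0.92246
n_f = 1/0.92246 = 1.084

1.08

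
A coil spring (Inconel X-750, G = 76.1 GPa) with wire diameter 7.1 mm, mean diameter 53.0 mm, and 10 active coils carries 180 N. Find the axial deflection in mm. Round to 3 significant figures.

11.1 mm

k = Gd⁴/(8D³N_a) = (76.1×10³)(7.1⁴)/(8·53.0³·10) = 16.237 N/mm
δ = F/k = 180 / 16.237 = 11.086 mm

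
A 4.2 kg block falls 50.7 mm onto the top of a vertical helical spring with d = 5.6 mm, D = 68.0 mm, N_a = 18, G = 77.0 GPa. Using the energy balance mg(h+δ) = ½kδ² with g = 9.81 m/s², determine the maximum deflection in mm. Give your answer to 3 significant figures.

80.4 mm

k = Gd⁴/(8D³N_a) = (77.0×10³)(5.6⁴)/(8·68.0³·18) = 1.6725 N/mm
W = mg = 4.2 × 9.81 = 41.202 N
½kδ² − Wδ − Wh = 0 → δ = (W + √(W² + 2kWh))/k
δ = (41.202 + √(1697.6 + 6987.31))/1.6725 = (41.202 + 93.193)/1.6725 = 80.358 mm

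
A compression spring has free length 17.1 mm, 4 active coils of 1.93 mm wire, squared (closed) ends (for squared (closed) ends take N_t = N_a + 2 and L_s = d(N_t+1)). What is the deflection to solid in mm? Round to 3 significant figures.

3.59 mm

N_t = 6; L_s = 1.93·7 = 13.51 mm
δ_solid = L₀ − L_s = 17.1 − 13.51 = 3.59 mm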